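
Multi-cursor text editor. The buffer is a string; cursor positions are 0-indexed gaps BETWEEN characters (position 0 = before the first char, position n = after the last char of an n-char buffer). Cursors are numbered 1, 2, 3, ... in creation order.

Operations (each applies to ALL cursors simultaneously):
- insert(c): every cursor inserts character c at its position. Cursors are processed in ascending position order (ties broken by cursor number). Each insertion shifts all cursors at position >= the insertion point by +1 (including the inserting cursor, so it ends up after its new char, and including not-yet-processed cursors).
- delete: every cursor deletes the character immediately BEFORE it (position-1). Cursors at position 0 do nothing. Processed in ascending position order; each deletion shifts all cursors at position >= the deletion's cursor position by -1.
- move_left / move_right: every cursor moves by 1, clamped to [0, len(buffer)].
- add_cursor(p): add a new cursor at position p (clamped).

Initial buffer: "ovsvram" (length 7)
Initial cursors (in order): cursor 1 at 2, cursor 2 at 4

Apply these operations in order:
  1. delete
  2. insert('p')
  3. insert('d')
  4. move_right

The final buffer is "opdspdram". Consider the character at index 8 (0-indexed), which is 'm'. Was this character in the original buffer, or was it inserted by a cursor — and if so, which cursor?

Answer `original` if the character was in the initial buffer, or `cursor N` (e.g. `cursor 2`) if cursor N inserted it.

After op 1 (delete): buffer="osram" (len 5), cursors c1@1 c2@2, authorship .....
After op 2 (insert('p')): buffer="opspram" (len 7), cursors c1@2 c2@4, authorship .1.2...
After op 3 (insert('d')): buffer="opdspdram" (len 9), cursors c1@3 c2@6, authorship .11.22...
After op 4 (move_right): buffer="opdspdram" (len 9), cursors c1@4 c2@7, authorship .11.22...
Authorship (.=original, N=cursor N): . 1 1 . 2 2 . . .
Index 8: author = original

Answer: original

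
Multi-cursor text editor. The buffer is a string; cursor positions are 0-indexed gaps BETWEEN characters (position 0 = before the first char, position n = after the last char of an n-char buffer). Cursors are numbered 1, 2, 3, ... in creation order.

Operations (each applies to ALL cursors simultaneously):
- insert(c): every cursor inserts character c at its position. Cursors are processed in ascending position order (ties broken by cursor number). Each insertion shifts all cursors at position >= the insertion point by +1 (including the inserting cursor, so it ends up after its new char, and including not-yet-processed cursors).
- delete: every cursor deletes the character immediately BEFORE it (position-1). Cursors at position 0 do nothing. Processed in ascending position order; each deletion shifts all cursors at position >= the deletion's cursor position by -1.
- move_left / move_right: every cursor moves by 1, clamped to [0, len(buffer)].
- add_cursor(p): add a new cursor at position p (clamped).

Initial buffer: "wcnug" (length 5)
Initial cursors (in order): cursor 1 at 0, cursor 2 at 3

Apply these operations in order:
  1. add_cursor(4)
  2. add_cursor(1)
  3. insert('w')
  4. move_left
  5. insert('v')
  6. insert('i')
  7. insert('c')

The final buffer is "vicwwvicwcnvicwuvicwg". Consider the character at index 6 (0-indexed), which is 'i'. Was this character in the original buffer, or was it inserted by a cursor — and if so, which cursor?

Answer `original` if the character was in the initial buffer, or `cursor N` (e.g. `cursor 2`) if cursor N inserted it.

After op 1 (add_cursor(4)): buffer="wcnug" (len 5), cursors c1@0 c2@3 c3@4, authorship .....
After op 2 (add_cursor(1)): buffer="wcnug" (len 5), cursors c1@0 c4@1 c2@3 c3@4, authorship .....
After op 3 (insert('w')): buffer="wwwcnwuwg" (len 9), cursors c1@1 c4@3 c2@6 c3@8, authorship 1.4..2.3.
After op 4 (move_left): buffer="wwwcnwuwg" (len 9), cursors c1@0 c4@2 c2@5 c3@7, authorship 1.4..2.3.
After op 5 (insert('v')): buffer="vwwvwcnvwuvwg" (len 13), cursors c1@1 c4@4 c2@8 c3@11, authorship 11.44..22.33.
After op 6 (insert('i')): buffer="viwwviwcnviwuviwg" (len 17), cursors c1@2 c4@6 c2@11 c3@15, authorship 111.444..222.333.
After op 7 (insert('c')): buffer="vicwwvicwcnvicwuvicwg" (len 21), cursors c1@3 c4@8 c2@14 c3@19, authorship 1111.4444..2222.3333.
Authorship (.=original, N=cursor N): 1 1 1 1 . 4 4 4 4 . . 2 2 2 2 . 3 3 3 3 .
Index 6: author = 4

Answer: cursor 4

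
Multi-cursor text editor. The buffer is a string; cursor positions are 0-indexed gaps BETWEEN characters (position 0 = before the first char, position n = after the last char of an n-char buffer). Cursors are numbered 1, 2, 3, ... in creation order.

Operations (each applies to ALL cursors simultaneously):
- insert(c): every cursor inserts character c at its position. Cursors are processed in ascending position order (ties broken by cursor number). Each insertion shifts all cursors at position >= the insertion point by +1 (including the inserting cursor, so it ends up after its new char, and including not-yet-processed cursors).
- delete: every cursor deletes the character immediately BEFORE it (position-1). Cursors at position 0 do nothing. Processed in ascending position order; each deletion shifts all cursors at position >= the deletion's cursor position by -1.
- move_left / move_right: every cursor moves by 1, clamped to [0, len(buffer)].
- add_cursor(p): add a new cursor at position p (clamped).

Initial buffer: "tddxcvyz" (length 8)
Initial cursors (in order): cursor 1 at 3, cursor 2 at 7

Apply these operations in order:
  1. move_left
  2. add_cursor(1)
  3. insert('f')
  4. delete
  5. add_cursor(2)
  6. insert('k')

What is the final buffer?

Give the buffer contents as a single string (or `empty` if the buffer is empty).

Answer: tkdkkdxcvkyz

Derivation:
After op 1 (move_left): buffer="tddxcvyz" (len 8), cursors c1@2 c2@6, authorship ........
After op 2 (add_cursor(1)): buffer="tddxcvyz" (len 8), cursors c3@1 c1@2 c2@6, authorship ........
After op 3 (insert('f')): buffer="tfdfdxcvfyz" (len 11), cursors c3@2 c1@4 c2@9, authorship .3.1....2..
After op 4 (delete): buffer="tddxcvyz" (len 8), cursors c3@1 c1@2 c2@6, authorship ........
After op 5 (add_cursor(2)): buffer="tddxcvyz" (len 8), cursors c3@1 c1@2 c4@2 c2@6, authorship ........
After op 6 (insert('k')): buffer="tkdkkdxcvkyz" (len 12), cursors c3@2 c1@5 c4@5 c2@10, authorship .3.14....2..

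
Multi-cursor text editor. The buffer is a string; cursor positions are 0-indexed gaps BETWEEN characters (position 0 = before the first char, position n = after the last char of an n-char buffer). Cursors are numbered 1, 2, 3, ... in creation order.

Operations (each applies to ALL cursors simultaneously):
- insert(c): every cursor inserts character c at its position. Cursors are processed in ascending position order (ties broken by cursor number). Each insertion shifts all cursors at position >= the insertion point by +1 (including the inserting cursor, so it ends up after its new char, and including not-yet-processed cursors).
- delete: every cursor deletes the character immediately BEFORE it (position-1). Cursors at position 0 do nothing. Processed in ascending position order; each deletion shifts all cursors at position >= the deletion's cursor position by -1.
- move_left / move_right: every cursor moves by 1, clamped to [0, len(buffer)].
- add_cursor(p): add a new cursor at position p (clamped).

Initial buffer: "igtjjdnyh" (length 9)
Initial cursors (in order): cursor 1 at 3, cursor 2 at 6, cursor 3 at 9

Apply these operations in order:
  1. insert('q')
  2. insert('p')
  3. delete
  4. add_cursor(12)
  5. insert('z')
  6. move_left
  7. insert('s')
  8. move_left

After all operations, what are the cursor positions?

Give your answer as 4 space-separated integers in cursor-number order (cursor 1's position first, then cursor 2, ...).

Answer: 4 10 18 18

Derivation:
After op 1 (insert('q')): buffer="igtqjjdqnyhq" (len 12), cursors c1@4 c2@8 c3@12, authorship ...1...2...3
After op 2 (insert('p')): buffer="igtqpjjdqpnyhqp" (len 15), cursors c1@5 c2@10 c3@15, authorship ...11...22...33
After op 3 (delete): buffer="igtqjjdqnyhq" (len 12), cursors c1@4 c2@8 c3@12, authorship ...1...2...3
After op 4 (add_cursor(12)): buffer="igtqjjdqnyhq" (len 12), cursors c1@4 c2@8 c3@12 c4@12, authorship ...1...2...3
After op 5 (insert('z')): buffer="igtqzjjdqznyhqzz" (len 16), cursors c1@5 c2@10 c3@16 c4@16, authorship ...11...22...334
After op 6 (move_left): buffer="igtqzjjdqznyhqzz" (len 16), cursors c1@4 c2@9 c3@15 c4@15, authorship ...11...22...334
After op 7 (insert('s')): buffer="igtqszjjdqsznyhqzssz" (len 20), cursors c1@5 c2@11 c3@19 c4@19, authorship ...111...222...33344
After op 8 (move_left): buffer="igtqszjjdqsznyhqzssz" (len 20), cursors c1@4 c2@10 c3@18 c4@18, authorship ...111...222...33344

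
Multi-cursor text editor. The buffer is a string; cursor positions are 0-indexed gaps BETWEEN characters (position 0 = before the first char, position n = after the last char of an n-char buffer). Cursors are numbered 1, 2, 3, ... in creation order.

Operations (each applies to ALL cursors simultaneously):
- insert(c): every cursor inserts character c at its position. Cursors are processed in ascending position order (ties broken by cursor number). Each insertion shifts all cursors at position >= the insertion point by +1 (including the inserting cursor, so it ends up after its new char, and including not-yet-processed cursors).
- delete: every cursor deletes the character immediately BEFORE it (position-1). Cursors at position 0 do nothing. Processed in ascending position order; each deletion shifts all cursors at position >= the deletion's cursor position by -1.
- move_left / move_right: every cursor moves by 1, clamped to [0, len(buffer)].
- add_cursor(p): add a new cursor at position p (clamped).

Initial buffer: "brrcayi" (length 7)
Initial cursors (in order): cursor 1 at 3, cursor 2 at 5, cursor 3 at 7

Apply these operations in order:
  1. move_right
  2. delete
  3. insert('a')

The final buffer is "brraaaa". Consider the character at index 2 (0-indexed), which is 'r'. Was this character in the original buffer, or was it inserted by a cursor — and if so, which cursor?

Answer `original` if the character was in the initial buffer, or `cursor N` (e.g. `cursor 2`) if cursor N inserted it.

After op 1 (move_right): buffer="brrcayi" (len 7), cursors c1@4 c2@6 c3@7, authorship .......
After op 2 (delete): buffer="brra" (len 4), cursors c1@3 c2@4 c3@4, authorship ....
After op 3 (insert('a')): buffer="brraaaa" (len 7), cursors c1@4 c2@7 c3@7, authorship ...1.23
Authorship (.=original, N=cursor N): . . . 1 . 2 3
Index 2: author = original

Answer: original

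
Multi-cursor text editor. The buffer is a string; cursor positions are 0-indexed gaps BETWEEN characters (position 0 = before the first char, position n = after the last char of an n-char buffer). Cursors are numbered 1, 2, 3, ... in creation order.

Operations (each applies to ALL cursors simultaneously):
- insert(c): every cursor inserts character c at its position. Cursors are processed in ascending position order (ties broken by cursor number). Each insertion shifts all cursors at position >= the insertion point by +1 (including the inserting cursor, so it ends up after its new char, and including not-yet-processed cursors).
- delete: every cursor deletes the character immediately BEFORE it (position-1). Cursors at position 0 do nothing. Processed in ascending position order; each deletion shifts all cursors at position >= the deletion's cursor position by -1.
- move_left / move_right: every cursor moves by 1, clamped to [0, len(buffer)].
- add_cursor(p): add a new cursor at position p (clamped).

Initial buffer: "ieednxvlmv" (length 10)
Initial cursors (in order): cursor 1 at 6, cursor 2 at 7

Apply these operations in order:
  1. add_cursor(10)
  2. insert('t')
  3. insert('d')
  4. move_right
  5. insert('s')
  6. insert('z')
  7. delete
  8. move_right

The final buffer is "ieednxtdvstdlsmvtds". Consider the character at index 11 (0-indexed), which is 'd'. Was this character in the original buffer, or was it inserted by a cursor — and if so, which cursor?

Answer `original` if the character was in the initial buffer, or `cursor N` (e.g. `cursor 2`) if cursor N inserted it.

After op 1 (add_cursor(10)): buffer="ieednxvlmv" (len 10), cursors c1@6 c2@7 c3@10, authorship ..........
After op 2 (insert('t')): buffer="ieednxtvtlmvt" (len 13), cursors c1@7 c2@9 c3@13, authorship ......1.2...3
After op 3 (insert('d')): buffer="ieednxtdvtdlmvtd" (len 16), cursors c1@8 c2@11 c3@16, authorship ......11.22...33
After op 4 (move_right): buffer="ieednxtdvtdlmvtd" (len 16), cursors c1@9 c2@12 c3@16, authorship ......11.22...33
After op 5 (insert('s')): buffer="ieednxtdvstdlsmvtds" (len 19), cursors c1@10 c2@14 c3@19, authorship ......11.122.2..333
After op 6 (insert('z')): buffer="ieednxtdvsztdlszmvtdsz" (len 22), cursors c1@11 c2@16 c3@22, authorship ......11.1122.22..3333
After op 7 (delete): buffer="ieednxtdvstdlsmvtds" (len 19), cursors c1@10 c2@14 c3@19, authorship ......11.122.2..333
After op 8 (move_right): buffer="ieednxtdvstdlsmvtds" (len 19), cursors c1@11 c2@15 c3@19, authorship ......11.122.2..333
Authorship (.=original, N=cursor N): . . . . . . 1 1 . 1 2 2 . 2 . . 3 3 3
Index 11: author = 2

Answer: cursor 2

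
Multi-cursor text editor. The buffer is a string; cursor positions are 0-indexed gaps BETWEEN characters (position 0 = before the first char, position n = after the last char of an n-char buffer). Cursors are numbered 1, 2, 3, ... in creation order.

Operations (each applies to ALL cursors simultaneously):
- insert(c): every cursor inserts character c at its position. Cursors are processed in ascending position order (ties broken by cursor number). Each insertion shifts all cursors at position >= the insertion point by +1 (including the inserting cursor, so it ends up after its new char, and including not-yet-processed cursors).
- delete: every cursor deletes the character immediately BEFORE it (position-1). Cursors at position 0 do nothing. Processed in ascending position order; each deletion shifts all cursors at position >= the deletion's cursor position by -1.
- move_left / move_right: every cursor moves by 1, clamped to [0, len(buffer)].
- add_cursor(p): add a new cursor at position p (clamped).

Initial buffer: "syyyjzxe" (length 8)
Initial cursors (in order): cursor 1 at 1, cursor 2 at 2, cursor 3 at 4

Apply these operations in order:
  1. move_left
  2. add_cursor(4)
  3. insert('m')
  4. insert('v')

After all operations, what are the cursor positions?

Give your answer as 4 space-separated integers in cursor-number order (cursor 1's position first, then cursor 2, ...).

Answer: 2 5 9 12

Derivation:
After op 1 (move_left): buffer="syyyjzxe" (len 8), cursors c1@0 c2@1 c3@3, authorship ........
After op 2 (add_cursor(4)): buffer="syyyjzxe" (len 8), cursors c1@0 c2@1 c3@3 c4@4, authorship ........
After op 3 (insert('m')): buffer="msmyymymjzxe" (len 12), cursors c1@1 c2@3 c3@6 c4@8, authorship 1.2..3.4....
After op 4 (insert('v')): buffer="mvsmvyymvymvjzxe" (len 16), cursors c1@2 c2@5 c3@9 c4@12, authorship 11.22..33.44....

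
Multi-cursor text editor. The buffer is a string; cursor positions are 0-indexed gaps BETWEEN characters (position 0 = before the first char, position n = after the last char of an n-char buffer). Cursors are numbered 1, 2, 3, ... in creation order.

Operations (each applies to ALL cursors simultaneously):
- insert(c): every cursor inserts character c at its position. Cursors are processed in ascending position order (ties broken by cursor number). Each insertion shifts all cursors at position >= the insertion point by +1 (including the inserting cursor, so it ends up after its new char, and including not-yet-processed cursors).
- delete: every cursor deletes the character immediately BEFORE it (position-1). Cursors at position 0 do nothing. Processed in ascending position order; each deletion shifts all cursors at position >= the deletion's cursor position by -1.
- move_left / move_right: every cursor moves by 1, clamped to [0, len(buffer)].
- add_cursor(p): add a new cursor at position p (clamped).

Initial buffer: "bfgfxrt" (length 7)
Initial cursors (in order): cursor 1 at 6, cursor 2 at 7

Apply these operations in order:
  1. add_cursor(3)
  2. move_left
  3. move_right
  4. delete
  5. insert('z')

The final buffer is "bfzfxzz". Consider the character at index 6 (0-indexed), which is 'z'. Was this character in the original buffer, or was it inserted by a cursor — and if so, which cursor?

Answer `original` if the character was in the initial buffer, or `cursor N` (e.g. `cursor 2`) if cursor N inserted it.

Answer: cursor 2

Derivation:
After op 1 (add_cursor(3)): buffer="bfgfxrt" (len 7), cursors c3@3 c1@6 c2@7, authorship .......
After op 2 (move_left): buffer="bfgfxrt" (len 7), cursors c3@2 c1@5 c2@6, authorship .......
After op 3 (move_right): buffer="bfgfxrt" (len 7), cursors c3@3 c1@6 c2@7, authorship .......
After op 4 (delete): buffer="bffx" (len 4), cursors c3@2 c1@4 c2@4, authorship ....
After op 5 (insert('z')): buffer="bfzfxzz" (len 7), cursors c3@3 c1@7 c2@7, authorship ..3..12
Authorship (.=original, N=cursor N): . . 3 . . 1 2
Index 6: author = 2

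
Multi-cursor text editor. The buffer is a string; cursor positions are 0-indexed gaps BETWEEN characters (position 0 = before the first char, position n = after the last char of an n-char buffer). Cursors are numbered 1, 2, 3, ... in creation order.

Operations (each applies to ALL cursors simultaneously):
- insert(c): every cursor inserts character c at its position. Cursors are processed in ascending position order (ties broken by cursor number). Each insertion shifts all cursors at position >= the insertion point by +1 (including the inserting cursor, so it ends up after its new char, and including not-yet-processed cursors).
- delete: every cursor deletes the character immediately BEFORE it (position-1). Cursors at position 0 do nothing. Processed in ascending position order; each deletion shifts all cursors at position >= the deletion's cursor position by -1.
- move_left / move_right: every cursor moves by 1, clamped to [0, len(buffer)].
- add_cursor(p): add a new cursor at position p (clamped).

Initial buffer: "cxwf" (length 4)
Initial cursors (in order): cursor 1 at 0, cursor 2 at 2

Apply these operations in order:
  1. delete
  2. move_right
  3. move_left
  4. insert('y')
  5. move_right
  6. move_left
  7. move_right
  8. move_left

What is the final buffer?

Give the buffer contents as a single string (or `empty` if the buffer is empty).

After op 1 (delete): buffer="cwf" (len 3), cursors c1@0 c2@1, authorship ...
After op 2 (move_right): buffer="cwf" (len 3), cursors c1@1 c2@2, authorship ...
After op 3 (move_left): buffer="cwf" (len 3), cursors c1@0 c2@1, authorship ...
After op 4 (insert('y')): buffer="ycywf" (len 5), cursors c1@1 c2@3, authorship 1.2..
After op 5 (move_right): buffer="ycywf" (len 5), cursors c1@2 c2@4, authorship 1.2..
After op 6 (move_left): buffer="ycywf" (len 5), cursors c1@1 c2@3, authorship 1.2..
After op 7 (move_right): buffer="ycywf" (len 5), cursors c1@2 c2@4, authorship 1.2..
After op 8 (move_left): buffer="ycywf" (len 5), cursors c1@1 c2@3, authorship 1.2..

Answer: ycywf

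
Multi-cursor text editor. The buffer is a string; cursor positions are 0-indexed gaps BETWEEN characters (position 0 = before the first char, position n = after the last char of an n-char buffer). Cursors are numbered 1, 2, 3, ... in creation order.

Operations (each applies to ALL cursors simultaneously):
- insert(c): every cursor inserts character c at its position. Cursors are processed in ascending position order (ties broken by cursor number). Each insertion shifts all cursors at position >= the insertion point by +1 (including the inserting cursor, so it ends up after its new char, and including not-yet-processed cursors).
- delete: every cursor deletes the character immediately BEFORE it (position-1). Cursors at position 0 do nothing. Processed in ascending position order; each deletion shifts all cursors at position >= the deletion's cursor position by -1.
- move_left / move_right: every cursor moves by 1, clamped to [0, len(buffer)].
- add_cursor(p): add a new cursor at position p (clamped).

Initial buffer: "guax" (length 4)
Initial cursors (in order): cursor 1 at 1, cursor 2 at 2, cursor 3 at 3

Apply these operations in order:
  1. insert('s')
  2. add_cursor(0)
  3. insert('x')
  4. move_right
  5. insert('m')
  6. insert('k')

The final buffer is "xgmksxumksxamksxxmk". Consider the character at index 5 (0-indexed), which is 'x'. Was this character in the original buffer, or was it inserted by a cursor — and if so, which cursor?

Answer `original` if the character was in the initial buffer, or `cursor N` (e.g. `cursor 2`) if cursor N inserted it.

After op 1 (insert('s')): buffer="gsusasx" (len 7), cursors c1@2 c2@4 c3@6, authorship .1.2.3.
After op 2 (add_cursor(0)): buffer="gsusasx" (len 7), cursors c4@0 c1@2 c2@4 c3@6, authorship .1.2.3.
After op 3 (insert('x')): buffer="xgsxusxasxx" (len 11), cursors c4@1 c1@4 c2@7 c3@10, authorship 4.11.22.33.
After op 4 (move_right): buffer="xgsxusxasxx" (len 11), cursors c4@2 c1@5 c2@8 c3@11, authorship 4.11.22.33.
After op 5 (insert('m')): buffer="xgmsxumsxamsxxm" (len 15), cursors c4@3 c1@7 c2@11 c3@15, authorship 4.411.122.233.3
After op 6 (insert('k')): buffer="xgmksxumksxamksxxmk" (len 19), cursors c4@4 c1@9 c2@14 c3@19, authorship 4.4411.1122.2233.33
Authorship (.=original, N=cursor N): 4 . 4 4 1 1 . 1 1 2 2 . 2 2 3 3 . 3 3
Index 5: author = 1

Answer: cursor 1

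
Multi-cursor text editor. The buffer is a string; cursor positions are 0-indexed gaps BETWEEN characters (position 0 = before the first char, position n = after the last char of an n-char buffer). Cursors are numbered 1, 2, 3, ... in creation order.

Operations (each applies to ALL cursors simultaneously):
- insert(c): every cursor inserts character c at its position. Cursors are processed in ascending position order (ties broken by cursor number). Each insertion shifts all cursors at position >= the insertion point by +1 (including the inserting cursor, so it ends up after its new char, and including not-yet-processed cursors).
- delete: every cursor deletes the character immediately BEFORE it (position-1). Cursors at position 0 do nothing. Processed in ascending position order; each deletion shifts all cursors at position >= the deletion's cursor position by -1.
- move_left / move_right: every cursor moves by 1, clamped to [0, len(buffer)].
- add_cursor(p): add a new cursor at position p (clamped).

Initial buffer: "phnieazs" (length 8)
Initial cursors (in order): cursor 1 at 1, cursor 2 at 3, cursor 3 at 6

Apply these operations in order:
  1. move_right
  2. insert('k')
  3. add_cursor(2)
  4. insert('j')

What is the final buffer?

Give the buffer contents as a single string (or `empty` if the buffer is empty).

After op 1 (move_right): buffer="phnieazs" (len 8), cursors c1@2 c2@4 c3@7, authorship ........
After op 2 (insert('k')): buffer="phknikeazks" (len 11), cursors c1@3 c2@6 c3@10, authorship ..1..2...3.
After op 3 (add_cursor(2)): buffer="phknikeazks" (len 11), cursors c4@2 c1@3 c2@6 c3@10, authorship ..1..2...3.
After op 4 (insert('j')): buffer="phjkjnikjeazkjs" (len 15), cursors c4@3 c1@5 c2@9 c3@14, authorship ..411..22...33.

Answer: phjkjnikjeazkjs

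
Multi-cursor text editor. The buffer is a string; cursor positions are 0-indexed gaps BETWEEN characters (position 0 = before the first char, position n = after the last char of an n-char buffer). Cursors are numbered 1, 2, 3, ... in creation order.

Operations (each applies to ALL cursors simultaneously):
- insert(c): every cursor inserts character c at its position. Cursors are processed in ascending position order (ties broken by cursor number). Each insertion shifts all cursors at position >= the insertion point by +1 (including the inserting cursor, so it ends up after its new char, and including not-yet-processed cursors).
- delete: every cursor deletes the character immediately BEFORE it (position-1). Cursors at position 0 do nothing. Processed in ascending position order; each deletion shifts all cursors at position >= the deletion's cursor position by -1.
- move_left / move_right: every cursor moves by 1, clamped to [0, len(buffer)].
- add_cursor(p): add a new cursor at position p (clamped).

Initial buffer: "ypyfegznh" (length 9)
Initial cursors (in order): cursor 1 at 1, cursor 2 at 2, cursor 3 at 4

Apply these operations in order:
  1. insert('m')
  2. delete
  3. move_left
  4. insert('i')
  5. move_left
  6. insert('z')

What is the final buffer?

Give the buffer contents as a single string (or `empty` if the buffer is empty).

After op 1 (insert('m')): buffer="ympmyfmegznh" (len 12), cursors c1@2 c2@4 c3@7, authorship .1.2..3.....
After op 2 (delete): buffer="ypyfegznh" (len 9), cursors c1@1 c2@2 c3@4, authorship .........
After op 3 (move_left): buffer="ypyfegznh" (len 9), cursors c1@0 c2@1 c3@3, authorship .........
After op 4 (insert('i')): buffer="iyipyifegznh" (len 12), cursors c1@1 c2@3 c3@6, authorship 1.2..3......
After op 5 (move_left): buffer="iyipyifegznh" (len 12), cursors c1@0 c2@2 c3@5, authorship 1.2..3......
After op 6 (insert('z')): buffer="ziyzipyzifegznh" (len 15), cursors c1@1 c2@4 c3@8, authorship 11.22..33......

Answer: ziyzipyzifegznh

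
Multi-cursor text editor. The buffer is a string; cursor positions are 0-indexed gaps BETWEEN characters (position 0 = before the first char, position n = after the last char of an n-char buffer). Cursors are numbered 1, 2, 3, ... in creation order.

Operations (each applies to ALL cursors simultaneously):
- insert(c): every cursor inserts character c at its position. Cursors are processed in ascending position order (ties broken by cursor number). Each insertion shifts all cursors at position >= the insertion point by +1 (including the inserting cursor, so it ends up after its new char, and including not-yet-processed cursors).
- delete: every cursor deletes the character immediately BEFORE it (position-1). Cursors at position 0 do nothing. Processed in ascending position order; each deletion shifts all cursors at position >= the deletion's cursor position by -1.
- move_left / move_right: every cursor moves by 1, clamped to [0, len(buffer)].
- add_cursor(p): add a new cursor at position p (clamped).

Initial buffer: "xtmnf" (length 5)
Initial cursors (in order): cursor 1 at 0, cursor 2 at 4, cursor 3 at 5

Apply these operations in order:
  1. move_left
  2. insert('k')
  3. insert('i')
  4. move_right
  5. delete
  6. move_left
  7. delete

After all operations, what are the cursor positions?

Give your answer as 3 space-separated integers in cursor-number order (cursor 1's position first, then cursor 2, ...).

Answer: 0 3 4

Derivation:
After op 1 (move_left): buffer="xtmnf" (len 5), cursors c1@0 c2@3 c3@4, authorship .....
After op 2 (insert('k')): buffer="kxtmknkf" (len 8), cursors c1@1 c2@5 c3@7, authorship 1...2.3.
After op 3 (insert('i')): buffer="kixtmkinkif" (len 11), cursors c1@2 c2@7 c3@10, authorship 11...22.33.
After op 4 (move_right): buffer="kixtmkinkif" (len 11), cursors c1@3 c2@8 c3@11, authorship 11...22.33.
After op 5 (delete): buffer="kitmkiki" (len 8), cursors c1@2 c2@6 c3@8, authorship 11..2233
After op 6 (move_left): buffer="kitmkiki" (len 8), cursors c1@1 c2@5 c3@7, authorship 11..2233
After op 7 (delete): buffer="itmii" (len 5), cursors c1@0 c2@3 c3@4, authorship 1..23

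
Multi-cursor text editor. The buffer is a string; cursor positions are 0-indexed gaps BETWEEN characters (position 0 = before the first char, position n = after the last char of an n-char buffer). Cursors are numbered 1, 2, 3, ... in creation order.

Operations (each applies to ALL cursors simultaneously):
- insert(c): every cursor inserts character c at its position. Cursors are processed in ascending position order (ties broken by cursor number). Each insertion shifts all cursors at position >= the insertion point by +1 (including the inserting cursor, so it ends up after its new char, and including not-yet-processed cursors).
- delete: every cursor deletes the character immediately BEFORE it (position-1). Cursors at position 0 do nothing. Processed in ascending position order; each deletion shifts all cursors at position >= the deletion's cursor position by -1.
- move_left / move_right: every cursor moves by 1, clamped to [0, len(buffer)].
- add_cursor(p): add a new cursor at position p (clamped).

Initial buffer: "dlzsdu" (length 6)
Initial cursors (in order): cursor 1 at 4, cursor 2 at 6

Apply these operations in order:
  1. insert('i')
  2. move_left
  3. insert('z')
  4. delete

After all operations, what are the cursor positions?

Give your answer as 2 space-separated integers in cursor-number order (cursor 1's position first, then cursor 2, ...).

After op 1 (insert('i')): buffer="dlzsidui" (len 8), cursors c1@5 c2@8, authorship ....1..2
After op 2 (move_left): buffer="dlzsidui" (len 8), cursors c1@4 c2@7, authorship ....1..2
After op 3 (insert('z')): buffer="dlzsziduzi" (len 10), cursors c1@5 c2@9, authorship ....11..22
After op 4 (delete): buffer="dlzsidui" (len 8), cursors c1@4 c2@7, authorship ....1..2

Answer: 4 7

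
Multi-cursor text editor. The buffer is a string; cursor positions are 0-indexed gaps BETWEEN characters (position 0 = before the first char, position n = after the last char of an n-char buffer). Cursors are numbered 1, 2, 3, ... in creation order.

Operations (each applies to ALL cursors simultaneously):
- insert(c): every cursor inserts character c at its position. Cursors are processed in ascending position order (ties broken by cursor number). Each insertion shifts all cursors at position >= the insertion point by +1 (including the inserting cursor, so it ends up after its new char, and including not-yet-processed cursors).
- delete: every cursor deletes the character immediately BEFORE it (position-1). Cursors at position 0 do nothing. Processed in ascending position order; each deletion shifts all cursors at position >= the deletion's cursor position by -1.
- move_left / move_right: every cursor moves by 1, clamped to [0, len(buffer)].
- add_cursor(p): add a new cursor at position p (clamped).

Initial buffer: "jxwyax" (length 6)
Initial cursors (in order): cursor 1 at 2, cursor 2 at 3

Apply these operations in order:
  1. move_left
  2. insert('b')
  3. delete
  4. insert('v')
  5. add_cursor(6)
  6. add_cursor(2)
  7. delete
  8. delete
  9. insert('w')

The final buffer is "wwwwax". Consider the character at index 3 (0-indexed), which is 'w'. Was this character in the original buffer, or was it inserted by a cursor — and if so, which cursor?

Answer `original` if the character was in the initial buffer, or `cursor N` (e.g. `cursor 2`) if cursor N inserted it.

Answer: cursor 4

Derivation:
After op 1 (move_left): buffer="jxwyax" (len 6), cursors c1@1 c2@2, authorship ......
After op 2 (insert('b')): buffer="jbxbwyax" (len 8), cursors c1@2 c2@4, authorship .1.2....
After op 3 (delete): buffer="jxwyax" (len 6), cursors c1@1 c2@2, authorship ......
After op 4 (insert('v')): buffer="jvxvwyax" (len 8), cursors c1@2 c2@4, authorship .1.2....
After op 5 (add_cursor(6)): buffer="jvxvwyax" (len 8), cursors c1@2 c2@4 c3@6, authorship .1.2....
After op 6 (add_cursor(2)): buffer="jvxvwyax" (len 8), cursors c1@2 c4@2 c2@4 c3@6, authorship .1.2....
After op 7 (delete): buffer="xwax" (len 4), cursors c1@0 c4@0 c2@1 c3@2, authorship ....
After op 8 (delete): buffer="ax" (len 2), cursors c1@0 c2@0 c3@0 c4@0, authorship ..
After op 9 (insert('w')): buffer="wwwwax" (len 6), cursors c1@4 c2@4 c3@4 c4@4, authorship 1234..
Authorship (.=original, N=cursor N): 1 2 3 4 . .
Index 3: author = 4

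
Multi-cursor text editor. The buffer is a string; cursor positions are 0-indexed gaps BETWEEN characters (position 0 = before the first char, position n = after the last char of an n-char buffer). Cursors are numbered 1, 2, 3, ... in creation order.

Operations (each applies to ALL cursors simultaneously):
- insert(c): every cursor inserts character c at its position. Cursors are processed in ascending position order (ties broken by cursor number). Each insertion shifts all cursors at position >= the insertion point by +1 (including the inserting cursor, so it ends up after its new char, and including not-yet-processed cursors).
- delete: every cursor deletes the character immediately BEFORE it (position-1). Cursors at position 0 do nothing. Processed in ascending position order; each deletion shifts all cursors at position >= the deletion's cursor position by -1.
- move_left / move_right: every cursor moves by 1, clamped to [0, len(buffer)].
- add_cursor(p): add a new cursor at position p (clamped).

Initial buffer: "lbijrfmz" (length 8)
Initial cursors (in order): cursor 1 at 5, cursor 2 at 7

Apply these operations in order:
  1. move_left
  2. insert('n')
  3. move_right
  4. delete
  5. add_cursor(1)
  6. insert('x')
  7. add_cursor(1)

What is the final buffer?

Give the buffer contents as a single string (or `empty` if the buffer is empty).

After op 1 (move_left): buffer="lbijrfmz" (len 8), cursors c1@4 c2@6, authorship ........
After op 2 (insert('n')): buffer="lbijnrfnmz" (len 10), cursors c1@5 c2@8, authorship ....1..2..
After op 3 (move_right): buffer="lbijnrfnmz" (len 10), cursors c1@6 c2@9, authorship ....1..2..
After op 4 (delete): buffer="lbijnfnz" (len 8), cursors c1@5 c2@7, authorship ....1.2.
After op 5 (add_cursor(1)): buffer="lbijnfnz" (len 8), cursors c3@1 c1@5 c2@7, authorship ....1.2.
After op 6 (insert('x')): buffer="lxbijnxfnxz" (len 11), cursors c3@2 c1@7 c2@10, authorship .3...11.22.
After op 7 (add_cursor(1)): buffer="lxbijnxfnxz" (len 11), cursors c4@1 c3@2 c1@7 c2@10, authorship .3...11.22.

Answer: lxbijnxfnxz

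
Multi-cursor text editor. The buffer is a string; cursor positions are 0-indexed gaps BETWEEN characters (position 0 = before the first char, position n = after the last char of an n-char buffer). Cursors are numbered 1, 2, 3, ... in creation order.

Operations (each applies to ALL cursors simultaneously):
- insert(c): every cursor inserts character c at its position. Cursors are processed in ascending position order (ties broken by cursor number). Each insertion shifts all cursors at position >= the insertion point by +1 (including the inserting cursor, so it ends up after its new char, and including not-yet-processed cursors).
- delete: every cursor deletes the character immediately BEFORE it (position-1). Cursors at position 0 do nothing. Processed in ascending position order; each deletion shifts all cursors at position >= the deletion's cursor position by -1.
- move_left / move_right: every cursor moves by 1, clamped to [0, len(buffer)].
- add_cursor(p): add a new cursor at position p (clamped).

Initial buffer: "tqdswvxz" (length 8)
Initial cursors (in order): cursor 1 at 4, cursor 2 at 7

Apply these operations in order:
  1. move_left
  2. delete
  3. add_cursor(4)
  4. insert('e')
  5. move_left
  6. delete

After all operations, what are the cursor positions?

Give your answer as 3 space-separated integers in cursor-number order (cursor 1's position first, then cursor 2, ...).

Answer: 1 3 3

Derivation:
After op 1 (move_left): buffer="tqdswvxz" (len 8), cursors c1@3 c2@6, authorship ........
After op 2 (delete): buffer="tqswxz" (len 6), cursors c1@2 c2@4, authorship ......
After op 3 (add_cursor(4)): buffer="tqswxz" (len 6), cursors c1@2 c2@4 c3@4, authorship ......
After op 4 (insert('e')): buffer="tqesweexz" (len 9), cursors c1@3 c2@7 c3@7, authorship ..1..23..
After op 5 (move_left): buffer="tqesweexz" (len 9), cursors c1@2 c2@6 c3@6, authorship ..1..23..
After op 6 (delete): buffer="tesexz" (len 6), cursors c1@1 c2@3 c3@3, authorship .1.3..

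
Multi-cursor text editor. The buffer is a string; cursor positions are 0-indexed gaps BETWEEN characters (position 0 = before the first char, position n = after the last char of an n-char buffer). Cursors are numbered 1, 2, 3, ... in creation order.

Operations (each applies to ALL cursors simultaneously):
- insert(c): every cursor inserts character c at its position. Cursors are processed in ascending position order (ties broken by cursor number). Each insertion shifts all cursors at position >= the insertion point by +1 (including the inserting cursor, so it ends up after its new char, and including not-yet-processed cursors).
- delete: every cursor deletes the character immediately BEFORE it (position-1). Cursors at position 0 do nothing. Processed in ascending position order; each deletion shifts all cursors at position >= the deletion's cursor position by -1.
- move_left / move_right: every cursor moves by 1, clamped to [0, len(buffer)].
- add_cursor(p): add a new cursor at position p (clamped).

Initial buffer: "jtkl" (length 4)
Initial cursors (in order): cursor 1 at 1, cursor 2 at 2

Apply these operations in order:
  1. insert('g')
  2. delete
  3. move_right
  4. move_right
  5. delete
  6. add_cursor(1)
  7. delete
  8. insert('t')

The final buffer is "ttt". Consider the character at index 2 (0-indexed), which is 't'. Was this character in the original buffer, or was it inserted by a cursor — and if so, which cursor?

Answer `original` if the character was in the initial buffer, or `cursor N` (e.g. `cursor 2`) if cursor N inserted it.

After op 1 (insert('g')): buffer="jgtgkl" (len 6), cursors c1@2 c2@4, authorship .1.2..
After op 2 (delete): buffer="jtkl" (len 4), cursors c1@1 c2@2, authorship ....
After op 3 (move_right): buffer="jtkl" (len 4), cursors c1@2 c2@3, authorship ....
After op 4 (move_right): buffer="jtkl" (len 4), cursors c1@3 c2@4, authorship ....
After op 5 (delete): buffer="jt" (len 2), cursors c1@2 c2@2, authorship ..
After op 6 (add_cursor(1)): buffer="jt" (len 2), cursors c3@1 c1@2 c2@2, authorship ..
After op 7 (delete): buffer="" (len 0), cursors c1@0 c2@0 c3@0, authorship 
After op 8 (insert('t')): buffer="ttt" (len 3), cursors c1@3 c2@3 c3@3, authorship 123
Authorship (.=original, N=cursor N): 1 2 3
Index 2: author = 3

Answer: cursor 3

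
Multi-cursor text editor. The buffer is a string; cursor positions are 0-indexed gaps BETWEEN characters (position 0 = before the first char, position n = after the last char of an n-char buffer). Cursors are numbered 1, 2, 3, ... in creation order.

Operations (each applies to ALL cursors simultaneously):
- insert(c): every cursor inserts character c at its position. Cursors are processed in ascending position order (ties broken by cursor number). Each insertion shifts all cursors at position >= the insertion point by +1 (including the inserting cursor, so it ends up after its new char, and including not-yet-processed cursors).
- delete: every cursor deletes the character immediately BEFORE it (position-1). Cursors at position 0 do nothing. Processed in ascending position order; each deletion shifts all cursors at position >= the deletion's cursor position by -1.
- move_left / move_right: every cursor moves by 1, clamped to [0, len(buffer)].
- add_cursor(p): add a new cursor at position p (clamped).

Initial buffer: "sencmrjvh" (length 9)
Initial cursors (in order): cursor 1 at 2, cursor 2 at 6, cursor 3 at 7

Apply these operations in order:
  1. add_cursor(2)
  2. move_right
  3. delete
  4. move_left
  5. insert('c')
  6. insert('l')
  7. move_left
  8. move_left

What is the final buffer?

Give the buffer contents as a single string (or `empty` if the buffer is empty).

After op 1 (add_cursor(2)): buffer="sencmrjvh" (len 9), cursors c1@2 c4@2 c2@6 c3@7, authorship .........
After op 2 (move_right): buffer="sencmrjvh" (len 9), cursors c1@3 c4@3 c2@7 c3@8, authorship .........
After op 3 (delete): buffer="scmrh" (len 5), cursors c1@1 c4@1 c2@4 c3@4, authorship .....
After op 4 (move_left): buffer="scmrh" (len 5), cursors c1@0 c4@0 c2@3 c3@3, authorship .....
After op 5 (insert('c')): buffer="ccscmccrh" (len 9), cursors c1@2 c4@2 c2@7 c3@7, authorship 14...23..
After op 6 (insert('l')): buffer="ccllscmccllrh" (len 13), cursors c1@4 c4@4 c2@11 c3@11, authorship 1414...2323..
After op 7 (move_left): buffer="ccllscmccllrh" (len 13), cursors c1@3 c4@3 c2@10 c3@10, authorship 1414...2323..
After op 8 (move_left): buffer="ccllscmccllrh" (len 13), cursors c1@2 c4@2 c2@9 c3@9, authorship 1414...2323..

Answer: ccllscmccllrh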